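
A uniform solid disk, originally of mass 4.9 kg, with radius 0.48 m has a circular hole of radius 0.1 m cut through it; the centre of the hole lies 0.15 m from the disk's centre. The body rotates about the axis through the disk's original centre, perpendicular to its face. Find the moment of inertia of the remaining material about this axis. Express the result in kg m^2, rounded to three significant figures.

0.559

Unpierced body about its centre: I₀ = (1/2)MR² = (1/2)(4.9)(0.48)² = 0.56448 kg m^2.
The removed disk has mass m = M·(r/R)² = (4.9)(0.1/0.48)² = 0.21267 kg (same uniform areal density).
Its moment of inertia about the rotation axis (parallel-axis theorem): I_hole = (1/2)mr² + md² = (1/2)(0.21267)(0.1)² + (0.21267)(0.15)² = 0.0058485 kg m^2.
Treating the hole as negative mass, I = I₀ − I_hole = 0.56448 − 0.0058485 = 0.55863 kg m^2.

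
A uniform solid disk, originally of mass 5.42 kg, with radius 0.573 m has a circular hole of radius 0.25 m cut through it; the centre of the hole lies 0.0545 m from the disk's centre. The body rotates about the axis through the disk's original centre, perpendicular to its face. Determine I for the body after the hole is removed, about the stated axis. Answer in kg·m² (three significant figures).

Unpierced body about its centre: I₀ = (1/2)MR² = (1/2)(5.42)(0.573)² = 0.88977 kg·m².
The removed disk has mass m = M·(r/R)² = (5.42)(0.25/0.573)² = 1.0317 kg (same uniform areal density).
Its moment of inertia about the rotation axis (parallel-axis theorem): I_hole = (1/2)mr² + md² = (1/2)(1.0317)(0.25)² + (1.0317)(0.0545)² = 0.035306 kg·m².
Treating the hole as negative mass, I = I₀ − I_hole = 0.88977 − 0.035306 = 0.85447 kg·m².

0.854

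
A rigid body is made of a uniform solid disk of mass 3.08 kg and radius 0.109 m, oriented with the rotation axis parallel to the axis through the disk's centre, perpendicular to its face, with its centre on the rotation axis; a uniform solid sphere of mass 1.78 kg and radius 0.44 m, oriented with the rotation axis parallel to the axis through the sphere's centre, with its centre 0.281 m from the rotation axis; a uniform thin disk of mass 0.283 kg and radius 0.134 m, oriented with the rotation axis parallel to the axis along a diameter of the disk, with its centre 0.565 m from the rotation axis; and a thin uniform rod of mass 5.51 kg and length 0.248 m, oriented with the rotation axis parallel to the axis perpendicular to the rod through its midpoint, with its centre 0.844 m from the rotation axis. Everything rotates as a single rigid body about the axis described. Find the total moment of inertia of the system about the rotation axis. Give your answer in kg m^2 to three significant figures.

Solid disk: I_cm = (1/2)MR² = (1/2)(3.08)(0.109)² = 0.018297 kg m^2; axis through the centre, so I = 0.018297 kg m^2.
Solid sphere: I_cm = (2/5)MR² = (2/5)(1.78)(0.44)² = 0.13784 kg m^2; centre at d = 0.281 m, so I = I_cm + Md² gives I = 0.13784 + (1.78)(0.281)² = 0.27839 kg m^2.
Thin disk: I_cm = (1/4)MR² = (1/4)(0.283)(0.134)² = 0.0012704 kg m^2; centre at d = 0.565 m, so I = I_cm + Md² gives I = 0.0012704 + (0.283)(0.565)² = 0.091611 kg m^2.
Thin rod: I_cm = (1/12)ML² = (1/12)(5.51)(0.248)² = 0.028241 kg m^2; centre at d = 0.844 m, so I = I_cm + Md² gives I = 0.028241 + (5.51)(0.844)² = 3.9532 kg m^2.
Total I = 0.018297 + 0.27839 + 0.091611 + 3.9532 = 4.3415 kg m^2.

4.34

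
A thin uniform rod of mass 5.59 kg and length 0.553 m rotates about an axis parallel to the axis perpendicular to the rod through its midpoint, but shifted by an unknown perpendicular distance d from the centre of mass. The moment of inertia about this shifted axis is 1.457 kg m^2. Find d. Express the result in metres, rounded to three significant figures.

0.485

About the centre-of-mass axis, I_cm = (1/12)ML² = (1/12)(5.59)(0.553)² = 0.14246 kg m^2.
Parallel axis theorem: I = I_cm + Md², so Md² = 1.457 − 0.14246 = 1.3145 kg m^2.
d = √(1.3145 / 5.59) = 0.48493 m.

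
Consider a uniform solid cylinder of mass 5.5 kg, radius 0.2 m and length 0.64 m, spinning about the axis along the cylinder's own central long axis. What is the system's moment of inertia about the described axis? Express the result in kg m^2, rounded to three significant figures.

I_cm = (1/2)MR² = (1/2)(5.5)(0.2)² = 0.11 kg m^2; axis through the centre, so I = 0.11 kg m^2.

0.110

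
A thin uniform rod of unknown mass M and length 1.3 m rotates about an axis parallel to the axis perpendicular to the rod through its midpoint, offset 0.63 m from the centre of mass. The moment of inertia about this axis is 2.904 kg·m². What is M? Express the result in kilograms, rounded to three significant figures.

5.40

I = I_cm + Md² = (1/12)ML² + Md² = M·[0.0833333·(1.3)² + (0.63)²] = M·0.53773.
So M = 2.904 / 0.53773 = 5.4004 kg.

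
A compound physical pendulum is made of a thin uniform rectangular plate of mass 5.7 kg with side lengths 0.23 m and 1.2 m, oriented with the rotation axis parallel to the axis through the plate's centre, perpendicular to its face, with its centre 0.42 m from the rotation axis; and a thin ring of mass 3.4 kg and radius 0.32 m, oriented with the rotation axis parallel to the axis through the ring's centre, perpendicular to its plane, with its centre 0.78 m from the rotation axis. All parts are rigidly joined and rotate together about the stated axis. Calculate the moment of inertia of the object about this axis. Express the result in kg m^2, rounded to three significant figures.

4.13

Rectangular plate: I_cm = (1/12)M(a²+b²) = (1/12)(5.7)[(0.23)² + (1.2)²] = 0.70913 kg m^2; centre at d = 0.42 m, so I = I_cm + Md² gives I = 0.70913 + (5.7)(0.42)² = 1.7146 kg m^2.
Thin ring: I_cm = MR² = (3.4)(0.32)² = 0.34816 kg m^2; centre at d = 0.78 m, so I = I_cm + Md² gives I = 0.34816 + (3.4)(0.78)² = 2.4167 kg m^2.
Total I = 1.7146 + 2.4167 = 4.1313 kg m^2.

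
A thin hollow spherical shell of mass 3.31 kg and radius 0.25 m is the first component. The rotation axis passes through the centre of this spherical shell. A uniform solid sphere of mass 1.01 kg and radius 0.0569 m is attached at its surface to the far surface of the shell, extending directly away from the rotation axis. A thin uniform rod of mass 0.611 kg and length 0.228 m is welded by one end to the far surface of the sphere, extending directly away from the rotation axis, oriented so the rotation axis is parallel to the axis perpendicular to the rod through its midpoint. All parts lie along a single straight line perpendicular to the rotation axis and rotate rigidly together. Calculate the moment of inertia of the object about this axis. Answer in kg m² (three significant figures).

0.376

Spherical shell: I_cm = (2/3)MR² = (2/3)(3.31)(0.25)² = 0.13792 kg m²; axis through the centre, so I = 0.13792 kg m².
Solid sphere: I_cm = (2/5)MR² = (2/5)(1.01)(0.0569)² = 0.001308 kg m²; centre at d = 0.25 + 0.0569 = 0.3069 m, so the parallel axis theorem gives I = 0.001308 + (1.01)(0.3069)² = 0.096437 kg m².
Thin rod: I_cm = (1/12)ML² = (1/12)(0.611)(0.228)² = 0.0026469 kg m²; centre at d = 0.25 + 0.0569 + 0.0569 + 0.114 = 0.4778 m, so the parallel axis theorem gives I = 0.0026469 + (0.611)(0.4778)² = 0.14213 kg m².
Total I = 0.13792 + 0.096437 + 0.14213 = 0.37649 kg m².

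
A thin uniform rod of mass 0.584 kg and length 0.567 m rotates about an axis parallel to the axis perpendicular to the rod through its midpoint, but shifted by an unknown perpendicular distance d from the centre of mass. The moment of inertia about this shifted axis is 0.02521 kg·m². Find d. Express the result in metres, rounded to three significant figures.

About the centre-of-mass axis, I_cm = (1/12)ML² = (1/12)(0.584)(0.567)² = 0.015646 kg·m².
Parallel axis theorem: I = I_cm + Md², so Md² = 0.02521 − 0.015646 = 0.0095642 kg·m².
d = √(0.0095642 / 0.584) = 0.12797 m.

0.128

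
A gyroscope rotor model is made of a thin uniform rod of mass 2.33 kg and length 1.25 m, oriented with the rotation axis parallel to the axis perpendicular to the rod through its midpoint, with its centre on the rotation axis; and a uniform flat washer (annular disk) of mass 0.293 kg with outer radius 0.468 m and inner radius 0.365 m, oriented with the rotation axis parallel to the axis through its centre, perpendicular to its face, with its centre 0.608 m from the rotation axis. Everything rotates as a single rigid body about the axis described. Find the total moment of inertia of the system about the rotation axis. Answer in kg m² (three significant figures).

Thin rod: I_cm = (1/12)ML² = (1/12)(2.33)(1.25)² = 0.30339 kg m²; axis through the centre, so I = 0.30339 kg m².
Annular disk: I_cm = (1/2)M(R²+r²) = (1/2)(0.293)[(0.468)² + (0.365)²] = 0.051604 kg m²; centre at d = 0.608 m, so the parallel axis theorem gives I = 0.051604 + (0.293)(0.608)² = 0.15992 kg m².
Total I = 0.30339 + 0.15992 = 0.4633 kg m².

0.463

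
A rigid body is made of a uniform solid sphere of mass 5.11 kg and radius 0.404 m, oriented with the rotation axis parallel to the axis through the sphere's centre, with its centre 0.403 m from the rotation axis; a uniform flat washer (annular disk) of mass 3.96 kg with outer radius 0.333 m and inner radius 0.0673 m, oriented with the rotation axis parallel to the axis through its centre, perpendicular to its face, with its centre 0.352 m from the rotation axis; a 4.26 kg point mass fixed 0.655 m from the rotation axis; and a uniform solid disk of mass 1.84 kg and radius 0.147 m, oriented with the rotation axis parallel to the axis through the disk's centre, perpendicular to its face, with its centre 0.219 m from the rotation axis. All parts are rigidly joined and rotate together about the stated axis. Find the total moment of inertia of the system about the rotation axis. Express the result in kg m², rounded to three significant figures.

3.82

Solid sphere: I_cm = (2/5)MR² = (2/5)(5.11)(0.404)² = 0.33361 kg m²; centre at d = 0.403 m, so the parallel axis theorem gives I = 0.33361 + (5.11)(0.403)² = 1.1635 kg m².
Annular disk: I_cm = (1/2)M(R²+r²) = (1/2)(3.96)[(0.333)² + (0.0673)²] = 0.22853 kg m²; centre at d = 0.352 m, so the parallel axis theorem gives I = 0.22853 + (3.96)(0.352)² = 0.71919 kg m².
Point mass: I_cm = 0; centre at d = 0.655 m, so the parallel axis theorem gives I = 0 + (4.26)(0.655)² = 1.8276 kg m².
Solid disk: I_cm = (1/2)MR² = (1/2)(1.84)(0.147)² = 0.01988 kg m²; centre at d = 0.219 m, so the parallel axis theorem gives I = 0.01988 + (1.84)(0.219)² = 0.10813 kg m².
Total I = 1.1635 + 0.71919 + 1.8276 + 0.10813 = 3.8185 kg m².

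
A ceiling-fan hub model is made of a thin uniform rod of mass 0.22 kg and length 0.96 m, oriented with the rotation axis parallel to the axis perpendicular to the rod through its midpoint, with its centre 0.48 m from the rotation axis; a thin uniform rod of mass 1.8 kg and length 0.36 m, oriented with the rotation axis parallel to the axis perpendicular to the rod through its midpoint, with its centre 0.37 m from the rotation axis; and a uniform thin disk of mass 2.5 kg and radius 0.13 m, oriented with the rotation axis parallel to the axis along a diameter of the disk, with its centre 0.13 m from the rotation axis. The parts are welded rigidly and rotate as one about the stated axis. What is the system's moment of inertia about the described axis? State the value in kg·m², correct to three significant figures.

Thin rod: I_cm = (1/12)ML² = (1/12)(0.22)(0.96)² = 0.016896 kg·m²; centre at d = 0.48 m, so the parallel axis theorem gives I = 0.016896 + (0.22)(0.48)² = 0.067584 kg·m².
Thin rod: I_cm = (1/12)ML² = (1/12)(1.8)(0.36)² = 0.01944 kg·m²; centre at d = 0.37 m, so the parallel axis theorem gives I = 0.01944 + (1.8)(0.37)² = 0.26586 kg·m².
Thin disk: I_cm = (1/4)MR² = (1/4)(2.5)(0.13)² = 0.010563 kg·m²; centre at d = 0.13 m, so the parallel axis theorem gives I = 0.010563 + (2.5)(0.13)² = 0.052813 kg·m².
Total I = 0.067584 + 0.26586 + 0.052813 = 0.38626 kg·m².

0.386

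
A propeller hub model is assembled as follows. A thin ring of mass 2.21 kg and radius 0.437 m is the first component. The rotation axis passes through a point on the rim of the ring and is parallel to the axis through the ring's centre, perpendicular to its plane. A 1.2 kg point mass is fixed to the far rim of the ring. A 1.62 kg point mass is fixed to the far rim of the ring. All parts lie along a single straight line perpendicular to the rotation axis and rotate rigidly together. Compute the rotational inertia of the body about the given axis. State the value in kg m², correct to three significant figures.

Thin ring: I_cm = MR² = (2.21)(0.437)² = 0.42204 kg m²; centre at d = 0.437 m, so the parallel axis theorem gives I = 0.42204 + (2.21)(0.437)² = 0.84408 kg m².
Point mass: I_cm = 0; centre at d = 0.437 + 0.437 = 0.874 m, so the parallel axis theorem gives I = 0 + (1.2)(0.874)² = 0.91665 kg m².
Point mass: I_cm = 0; centre at d = 0.437 + 0.437 = 0.874 m, so the parallel axis theorem gives I = 0 + (1.62)(0.874)² = 1.2375 kg m².
Total I = 0.84408 + 0.91665 + 1.2375 = 2.9982 kg m².

3.00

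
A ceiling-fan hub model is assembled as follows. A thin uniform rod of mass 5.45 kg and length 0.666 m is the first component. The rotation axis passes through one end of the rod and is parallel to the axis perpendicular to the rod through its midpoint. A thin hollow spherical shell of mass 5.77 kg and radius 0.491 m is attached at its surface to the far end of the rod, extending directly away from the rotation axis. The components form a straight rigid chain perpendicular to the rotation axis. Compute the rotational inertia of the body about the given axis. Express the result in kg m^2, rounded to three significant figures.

Thin rod: I_cm = (1/12)ML² = (1/12)(5.45)(0.666)² = 0.20145 kg m^2; centre at d = 0.333 m, so the parallel axis theorem gives I = 0.20145 + (5.45)(0.333)² = 0.80579 kg m^2.
Spherical shell: I_cm = (2/3)MR² = (2/3)(5.77)(0.491)² = 0.92736 kg m^2; centre at d = 0.333 + 0.333 + 0.491 = 1.157 m, so the parallel axis theorem gives I = 0.92736 + (5.77)(1.157)² = 8.6514 kg m^2.
Total I = 0.80579 + 8.6514 = 9.4572 kg m^2.

9.46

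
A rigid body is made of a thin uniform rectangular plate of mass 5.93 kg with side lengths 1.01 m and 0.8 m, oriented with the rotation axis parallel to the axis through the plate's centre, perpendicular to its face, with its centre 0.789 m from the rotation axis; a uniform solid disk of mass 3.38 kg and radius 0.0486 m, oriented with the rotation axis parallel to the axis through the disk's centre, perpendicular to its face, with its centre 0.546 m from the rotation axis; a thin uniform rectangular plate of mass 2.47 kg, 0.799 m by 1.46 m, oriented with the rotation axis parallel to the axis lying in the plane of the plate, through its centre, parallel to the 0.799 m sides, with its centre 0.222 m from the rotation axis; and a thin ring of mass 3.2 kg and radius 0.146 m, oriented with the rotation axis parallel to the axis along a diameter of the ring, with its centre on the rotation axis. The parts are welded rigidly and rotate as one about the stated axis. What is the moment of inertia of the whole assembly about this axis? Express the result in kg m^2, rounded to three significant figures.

Rectangular plate: I_cm = (1/12)M(a²+b²) = (1/12)(5.93)[(1.01)² + (0.8)²] = 0.82037 kg m^2; centre at d = 0.789 m, so I = I_cm + Md² gives I = 0.82037 + (5.93)(0.789)² = 4.5119 kg m^2.
Solid disk: I_cm = (1/2)MR² = (1/2)(3.38)(0.0486)² = 0.0039917 kg m^2; centre at d = 0.546 m, so I = I_cm + Md² gives I = 0.0039917 + (3.38)(0.546)² = 1.0116 kg m^2.
Rectangular plate: I_cm = (1/12)Mb² = (1/12)(2.47)(1.46)² = 0.43875 kg m^2; centre at d = 0.222 m, so I = I_cm + Md² gives I = 0.43875 + (2.47)(0.222)² = 0.56049 kg m^2.
Thin ring: I_cm = (1/2)MR² = (1/2)(3.2)(0.146)² = 0.034106 kg m^2; axis through the centre, so I = 0.034106 kg m^2.
Total I = 4.5119 + 1.0116 + 0.56049 + 0.034106 = 6.1181 kg m^2.

6.12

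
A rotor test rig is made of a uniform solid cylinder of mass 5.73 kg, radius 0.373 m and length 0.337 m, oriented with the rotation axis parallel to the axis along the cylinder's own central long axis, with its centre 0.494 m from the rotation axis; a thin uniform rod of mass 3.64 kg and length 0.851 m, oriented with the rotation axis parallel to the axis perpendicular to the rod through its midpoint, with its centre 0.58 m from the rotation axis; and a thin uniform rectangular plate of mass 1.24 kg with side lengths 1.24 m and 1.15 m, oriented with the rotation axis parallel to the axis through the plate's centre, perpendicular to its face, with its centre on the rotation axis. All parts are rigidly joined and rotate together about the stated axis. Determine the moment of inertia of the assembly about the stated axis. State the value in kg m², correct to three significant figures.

3.54

Solid cylinder: I_cm = (1/2)MR² = (1/2)(5.73)(0.373)² = 0.3986 kg m²; centre at d = 0.494 m, so the parallel axis theorem gives I = 0.3986 + (5.73)(0.494)² = 1.7969 kg m².
Thin rod: I_cm = (1/12)ML² = (1/12)(3.64)(0.851)² = 0.21967 kg m²; centre at d = 0.58 m, so the parallel axis theorem gives I = 0.21967 + (3.64)(0.58)² = 1.4442 kg m².
Rectangular plate: I_cm = (1/12)M(a²+b²) = (1/12)(1.24)[(1.24)² + (1.15)²] = 0.29554 kg m²; axis through the centre, so I = 0.29554 kg m².
Total I = 1.7969 + 1.4442 + 0.29554 = 3.5366 kg m².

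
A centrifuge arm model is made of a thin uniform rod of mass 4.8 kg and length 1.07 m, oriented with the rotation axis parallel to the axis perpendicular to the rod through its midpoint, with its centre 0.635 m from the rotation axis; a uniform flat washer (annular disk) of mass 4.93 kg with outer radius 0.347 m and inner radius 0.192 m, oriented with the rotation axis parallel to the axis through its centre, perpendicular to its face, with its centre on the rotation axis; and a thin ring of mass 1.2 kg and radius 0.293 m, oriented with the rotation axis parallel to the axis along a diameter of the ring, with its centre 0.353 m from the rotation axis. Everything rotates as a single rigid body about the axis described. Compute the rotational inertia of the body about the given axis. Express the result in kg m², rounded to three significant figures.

2.98

Thin rod: I_cm = (1/12)ML² = (1/12)(4.8)(1.07)² = 0.45796 kg m²; centre at d = 0.635 m, so I = I_cm + Md² gives I = 0.45796 + (4.8)(0.635)² = 2.3934 kg m².
Annular disk: I_cm = (1/2)M(R²+r²) = (1/2)(4.93)[(0.347)² + (0.192)²] = 0.38768 kg m²; axis through the centre, so I = 0.38768 kg m².
Thin ring: I_cm = (1/2)MR² = (1/2)(1.2)(0.293)² = 0.051509 kg m²; centre at d = 0.353 m, so I = I_cm + Md² gives I = 0.051509 + (1.2)(0.353)² = 0.20104 kg m².
Total I = 2.3934 + 0.38768 + 0.20104 = 2.9822 kg m².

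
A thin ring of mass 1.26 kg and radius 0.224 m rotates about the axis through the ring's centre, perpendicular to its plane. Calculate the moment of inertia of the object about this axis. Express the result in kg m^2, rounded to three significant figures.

I_cm = MR² = (1.26)(0.224)² = 0.063222 kg m^2; axis through the centre, so I = 0.063222 kg m^2.

0.0632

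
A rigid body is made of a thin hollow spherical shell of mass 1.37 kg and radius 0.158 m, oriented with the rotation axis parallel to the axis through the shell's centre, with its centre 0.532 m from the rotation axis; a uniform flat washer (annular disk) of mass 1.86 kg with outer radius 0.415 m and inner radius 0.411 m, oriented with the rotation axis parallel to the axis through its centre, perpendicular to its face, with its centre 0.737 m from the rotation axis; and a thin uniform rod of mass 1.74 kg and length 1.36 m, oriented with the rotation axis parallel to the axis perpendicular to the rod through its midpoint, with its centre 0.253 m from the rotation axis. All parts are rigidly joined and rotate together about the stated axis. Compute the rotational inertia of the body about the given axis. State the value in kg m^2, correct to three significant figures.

Spherical shell: I_cm = (2/3)MR² = (2/3)(1.37)(0.158)² = 0.0228 kg m^2; centre at d = 0.532 m, so the parallel axis theorem gives I = 0.0228 + (1.37)(0.532)² = 0.41054 kg m^2.
Annular disk: I_cm = (1/2)M(R²+r²) = (1/2)(1.86)[(0.415)² + (0.411)²] = 0.31727 kg m^2; centre at d = 0.737 m, so the parallel axis theorem gives I = 0.31727 + (1.86)(0.737)² = 1.3276 kg m^2.
Thin rod: I_cm = (1/12)ML² = (1/12)(1.74)(1.36)² = 0.26819 kg m^2; centre at d = 0.253 m, so the parallel axis theorem gives I = 0.26819 + (1.74)(0.253)² = 0.37957 kg m^2.
Total I = 0.41054 + 1.3276 + 0.37957 = 2.1177 kg m^2.

2.12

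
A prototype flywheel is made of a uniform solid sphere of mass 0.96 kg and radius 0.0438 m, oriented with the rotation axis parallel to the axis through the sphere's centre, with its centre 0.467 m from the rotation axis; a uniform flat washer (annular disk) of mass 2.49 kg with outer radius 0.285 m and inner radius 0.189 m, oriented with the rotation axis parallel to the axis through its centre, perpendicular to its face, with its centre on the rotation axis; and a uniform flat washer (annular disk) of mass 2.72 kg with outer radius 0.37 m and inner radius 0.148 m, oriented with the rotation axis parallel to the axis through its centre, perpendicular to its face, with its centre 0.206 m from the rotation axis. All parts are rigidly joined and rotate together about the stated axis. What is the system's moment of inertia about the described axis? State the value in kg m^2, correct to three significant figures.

0.687

Solid sphere: I_cm = (2/5)MR² = (2/5)(0.96)(0.0438)² = 0.00073668 kg m^2; centre at d = 0.467 m, so the parallel axis theorem gives I = 0.00073668 + (0.96)(0.467)² = 0.2101 kg m^2.
Annular disk: I_cm = (1/2)M(R²+r²) = (1/2)(2.49)[(0.285)² + (0.189)²] = 0.1456 kg m^2; axis through the centre, so I = 0.1456 kg m^2.
Annular disk: I_cm = (1/2)M(R²+r²) = (1/2)(2.72)[(0.37)² + (0.148)²] = 0.21597 kg m^2; centre at d = 0.206 m, so the parallel axis theorem gives I = 0.21597 + (2.72)(0.206)² = 0.3314 kg m^2.
Total I = 0.2101 + 0.1456 + 0.3314 = 0.6871 kg m^2.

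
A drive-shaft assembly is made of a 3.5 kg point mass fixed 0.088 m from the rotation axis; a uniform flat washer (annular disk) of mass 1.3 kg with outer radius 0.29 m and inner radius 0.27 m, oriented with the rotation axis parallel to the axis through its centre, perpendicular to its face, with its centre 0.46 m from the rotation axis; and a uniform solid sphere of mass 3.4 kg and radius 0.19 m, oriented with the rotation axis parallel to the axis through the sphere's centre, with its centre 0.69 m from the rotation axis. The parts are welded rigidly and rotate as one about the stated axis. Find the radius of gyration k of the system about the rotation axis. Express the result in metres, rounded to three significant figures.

0.503

Point mass: I_cm = 0; centre at d = 0.088 m, so I = I_cm + Md² gives I = 0 + (3.5)(0.088)² = 0.027104 kg m^2.
Annular disk: I_cm = (1/2)M(R²+r²) = (1/2)(1.3)[(0.29)² + (0.27)²] = 0.10205 kg m^2; centre at d = 0.46 m, so I = I_cm + Md² gives I = 0.10205 + (1.3)(0.46)² = 0.37713 kg m^2.
Solid sphere: I_cm = (2/5)MR² = (2/5)(3.4)(0.19)² = 0.049096 kg m^2; centre at d = 0.69 m, so I = I_cm + Md² gives I = 0.049096 + (3.4)(0.69)² = 1.6678 kg m^2.
Total I = 2.0721 kg m^2; total mass M = 8.2 kg.
k = √(I/M) = √(2.0721/8.2) = 0.50268 m.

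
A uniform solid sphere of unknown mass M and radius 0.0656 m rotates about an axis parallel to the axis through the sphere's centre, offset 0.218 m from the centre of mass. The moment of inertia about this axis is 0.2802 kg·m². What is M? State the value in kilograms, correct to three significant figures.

5.69

I = I_cm + Md² = (2/5)MR² + Md² = M·[0.4·(0.0656)² + (0.218)²] = M·0.049245.
So M = 0.2802 / 0.049245 = 5.6899 kg.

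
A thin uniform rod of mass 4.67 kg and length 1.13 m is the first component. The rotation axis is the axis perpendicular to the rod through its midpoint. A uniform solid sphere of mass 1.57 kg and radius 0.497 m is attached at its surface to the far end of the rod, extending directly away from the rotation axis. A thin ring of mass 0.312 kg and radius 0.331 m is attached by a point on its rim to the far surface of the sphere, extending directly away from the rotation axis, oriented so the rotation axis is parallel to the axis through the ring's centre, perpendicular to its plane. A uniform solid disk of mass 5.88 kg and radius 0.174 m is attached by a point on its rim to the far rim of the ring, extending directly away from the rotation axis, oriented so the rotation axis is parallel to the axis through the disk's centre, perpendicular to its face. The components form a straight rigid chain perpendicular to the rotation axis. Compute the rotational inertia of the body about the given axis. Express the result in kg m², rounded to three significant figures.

Thin rod: I_cm = (1/12)ML² = (1/12)(4.67)(1.13)² = 0.49693 kg m²; axis through the centre, so I = 0.49693 kg m².
Solid sphere: I_cm = (2/5)MR² = (2/5)(1.57)(0.497)² = 0.15512 kg m²; centre at d = 0.565 + 0.497 = 1.062 m, so I = I_cm + Md² gives I = 0.15512 + (1.57)(1.062)² = 1.9258 kg m².
Thin ring: I_cm = MR² = (0.312)(0.331)² = 0.034183 kg m²; centre at d = 0.565 + 0.497 + 0.497 + 0.331 = 1.89 m, so I = I_cm + Md² gives I = 0.034183 + (0.312)(1.89)² = 1.1487 kg m².
Solid disk: I_cm = (1/2)MR² = (1/2)(5.88)(0.174)² = 0.089011 kg m²; centre at d = 0.565 + 0.497 + 0.497 + 0.331 + 0.331 + 0.174 = 2.395 m, so I = I_cm + Md² gives I = 0.089011 + (5.88)(2.395)² = 33.817 kg m².
Total I = 0.49693 + 1.9258 + 1.1487 + 33.817 = 37.388 kg m².

37.4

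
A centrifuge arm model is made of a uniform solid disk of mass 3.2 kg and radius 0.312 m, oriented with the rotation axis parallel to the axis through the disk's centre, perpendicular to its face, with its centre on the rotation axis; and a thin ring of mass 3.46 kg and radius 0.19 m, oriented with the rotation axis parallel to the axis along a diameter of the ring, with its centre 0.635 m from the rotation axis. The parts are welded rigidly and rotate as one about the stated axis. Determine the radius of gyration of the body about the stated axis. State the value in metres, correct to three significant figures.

0.492

Solid disk: I_cm = (1/2)MR² = (1/2)(3.2)(0.312)² = 0.15575 kg m²; axis through the centre, so I = 0.15575 kg m².
Thin ring: I_cm = (1/2)MR² = (1/2)(3.46)(0.19)² = 0.062453 kg m²; centre at d = 0.635 m, so the parallel axis theorem gives I = 0.062453 + (3.46)(0.635)² = 1.4576 kg m².
Total I = 1.6134 kg m²; total mass M = 6.66 kg.
k = √(I/M) = √(1.6134/6.66) = 0.49219 m.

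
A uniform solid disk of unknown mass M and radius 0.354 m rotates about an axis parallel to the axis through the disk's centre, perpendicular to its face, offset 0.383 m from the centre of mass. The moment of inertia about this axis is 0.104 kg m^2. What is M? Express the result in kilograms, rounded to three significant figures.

I = I_cm + Md² = (1/2)MR² + Md² = M·[0.5·(0.354)² + (0.383)²] = M·0.20935.
So M = 0.104 / 0.20935 = 0.49678 kg.

0.497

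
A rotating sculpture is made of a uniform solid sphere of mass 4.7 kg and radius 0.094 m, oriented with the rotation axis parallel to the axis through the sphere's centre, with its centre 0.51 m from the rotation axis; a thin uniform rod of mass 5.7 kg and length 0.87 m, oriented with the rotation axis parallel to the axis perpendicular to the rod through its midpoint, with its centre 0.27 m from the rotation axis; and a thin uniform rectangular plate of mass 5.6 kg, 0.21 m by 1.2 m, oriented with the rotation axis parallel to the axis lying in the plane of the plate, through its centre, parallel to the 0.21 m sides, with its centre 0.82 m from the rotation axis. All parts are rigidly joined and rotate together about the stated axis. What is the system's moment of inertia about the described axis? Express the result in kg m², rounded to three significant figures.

6.45

Solid sphere: I_cm = (2/5)MR² = (2/5)(4.7)(0.094)² = 0.016612 kg m²; centre at d = 0.51 m, so I = I_cm + Md² gives I = 0.016612 + (4.7)(0.51)² = 1.2391 kg m².
Thin rod: I_cm = (1/12)ML² = (1/12)(5.7)(0.87)² = 0.35953 kg m²; centre at d = 0.27 m, so I = I_cm + Md² gives I = 0.35953 + (5.7)(0.27)² = 0.77506 kg m².
Rectangular plate: I_cm = (1/12)Mb² = (1/12)(5.6)(1.2)² = 0.672 kg m²; centre at d = 0.82 m, so I = I_cm + Md² gives I = 0.672 + (5.6)(0.82)² = 4.4374 kg m².
Total I = 1.2391 + 0.77506 + 4.4374 = 6.4516 kg m².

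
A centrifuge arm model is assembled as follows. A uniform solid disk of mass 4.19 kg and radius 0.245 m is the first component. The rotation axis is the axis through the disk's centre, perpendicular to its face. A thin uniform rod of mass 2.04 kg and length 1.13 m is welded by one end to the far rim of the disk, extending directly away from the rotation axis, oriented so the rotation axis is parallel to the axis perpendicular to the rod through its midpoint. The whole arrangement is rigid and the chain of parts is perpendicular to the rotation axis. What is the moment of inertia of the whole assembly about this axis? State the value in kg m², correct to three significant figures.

1.68

Solid disk: I_cm = (1/2)MR² = (1/2)(4.19)(0.245)² = 0.12575 kg m²; axis through the centre, so I = 0.12575 kg m².
Thin rod: I_cm = (1/12)ML² = (1/12)(2.04)(1.13)² = 0.21707 kg m²; centre at d = 0.245 + 0.565 = 0.81 m, so the parallel axis theorem gives I = 0.21707 + (2.04)(0.81)² = 1.5555 kg m².
Total I = 0.12575 + 1.5555 = 1.6813 kg m².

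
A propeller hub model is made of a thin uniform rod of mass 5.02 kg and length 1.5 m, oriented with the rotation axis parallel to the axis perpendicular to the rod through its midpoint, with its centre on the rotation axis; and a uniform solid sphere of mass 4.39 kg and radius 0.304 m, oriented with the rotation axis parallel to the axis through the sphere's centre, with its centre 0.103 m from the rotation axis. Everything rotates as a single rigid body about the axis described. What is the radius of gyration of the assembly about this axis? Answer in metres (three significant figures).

Thin rod: I_cm = (1/12)ML² = (1/12)(5.02)(1.5)² = 0.94125 kg m^2; axis through the centre, so I = 0.94125 kg m^2.
Solid sphere: I_cm = (2/5)MR² = (2/5)(4.39)(0.304)² = 0.16228 kg m^2; centre at d = 0.103 m, so I = I_cm + Md² gives I = 0.16228 + (4.39)(0.103)² = 0.20886 kg m^2.
Total I = 1.1501 kg m^2; total mass M = 9.41 kg.
k = √(I/M) = √(1.1501/9.41) = 0.3496 m.

0.350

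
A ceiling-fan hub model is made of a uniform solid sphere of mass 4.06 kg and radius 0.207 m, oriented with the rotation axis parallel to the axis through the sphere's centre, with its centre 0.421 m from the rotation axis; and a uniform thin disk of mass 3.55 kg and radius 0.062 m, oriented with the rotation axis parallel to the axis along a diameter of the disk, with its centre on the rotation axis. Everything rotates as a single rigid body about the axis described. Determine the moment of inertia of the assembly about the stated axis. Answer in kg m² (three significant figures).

0.793

Solid sphere: I_cm = (2/5)MR² = (2/5)(4.06)(0.207)² = 0.069587 kg m²; centre at d = 0.421 m, so I = I_cm + Md² gives I = 0.069587 + (4.06)(0.421)² = 0.78919 kg m².
Thin disk: I_cm = (1/4)MR² = (1/4)(3.55)(0.062)² = 0.0034115 kg m²; axis through the centre, so I = 0.0034115 kg m².
Total I = 0.78919 + 0.0034115 = 0.7926 kg m².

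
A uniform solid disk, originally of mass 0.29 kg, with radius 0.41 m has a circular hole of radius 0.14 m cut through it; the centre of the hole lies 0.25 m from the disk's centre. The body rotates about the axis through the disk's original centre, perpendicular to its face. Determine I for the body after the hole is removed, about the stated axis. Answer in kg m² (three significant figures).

Unpierced body about its centre: I₀ = (1/2)MR² = (1/2)(0.29)(0.41)² = 0.024374 kg m².
The removed disk has mass m = M·(r/R)² = (0.29)(0.14/0.41)² = 0.033813 kg (same uniform areal density).
Its moment of inertia about the rotation axis (parallel-axis theorem): I_hole = (1/2)mr² + md² = (1/2)(0.033813)(0.14)² + (0.033813)(0.25)² = 0.0024447 kg m².
Treating the hole as negative mass, I = I₀ − I_hole = 0.024374 − 0.0024447 = 0.02193 kg m².

0.0219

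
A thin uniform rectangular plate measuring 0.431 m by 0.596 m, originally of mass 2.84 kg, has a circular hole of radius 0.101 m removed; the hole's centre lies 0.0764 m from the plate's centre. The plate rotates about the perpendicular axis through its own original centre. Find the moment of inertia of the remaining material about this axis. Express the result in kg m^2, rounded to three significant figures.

Unpierced body about its centre: I₀ = (1/12)M(a²+b²) = (1/12)(2.84)[(0.431)² + (0.596)²] = 0.12803 kg m^2.
The removed disk has mass m = M·πr²/(ab) = (2.84)·π(0.101)²/(0.431·0.596) = 0.35431 kg (same uniform areal density).
Its moment of inertia about the rotation axis (parallel-axis theorem): I_hole = (1/2)mr² + md² = (1/2)(0.35431)(0.101)² + (0.35431)(0.0764)² = 0.0038753 kg m^2.
Treating the hole as negative mass, I = I₀ − I_hole = 0.12803 − 0.0038753 = 0.12416 kg m^2.

0.124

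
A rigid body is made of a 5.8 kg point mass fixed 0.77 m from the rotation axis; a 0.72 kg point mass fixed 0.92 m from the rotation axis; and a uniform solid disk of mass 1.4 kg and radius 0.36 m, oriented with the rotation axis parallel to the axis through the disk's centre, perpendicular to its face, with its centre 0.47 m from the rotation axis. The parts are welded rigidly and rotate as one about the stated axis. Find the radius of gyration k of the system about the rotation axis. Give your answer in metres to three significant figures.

Point mass: I_cm = 0; centre at d = 0.77 m, so I = I_cm + Md² gives I = 0 + (5.8)(0.77)² = 3.4388 kg·m².
Point mass: I_cm = 0; centre at d = 0.92 m, so I = I_cm + Md² gives I = 0 + (0.72)(0.92)² = 0.60941 kg·m².
Solid disk: I_cm = (1/2)MR² = (1/2)(1.4)(0.36)² = 0.09072 kg·m²; centre at d = 0.47 m, so I = I_cm + Md² gives I = 0.09072 + (1.4)(0.47)² = 0.39998 kg·m².
Total I = 4.4482 kg·m²; total mass M = 7.92 kg.
k = √(I/M) = √(4.4482/7.92) = 0.74943 m.

0.749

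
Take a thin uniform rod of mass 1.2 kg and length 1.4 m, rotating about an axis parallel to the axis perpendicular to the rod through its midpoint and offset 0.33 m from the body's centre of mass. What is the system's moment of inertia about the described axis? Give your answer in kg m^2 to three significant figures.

I_cm = (1/12)ML² = (1/12)(1.2)(1.4)² = 0.196 kg m^2; centre at d = 0.33 m, so I = I_cm + Md² gives I = 0.196 + (1.2)(0.33)² = 0.32668 kg m^2.

0.327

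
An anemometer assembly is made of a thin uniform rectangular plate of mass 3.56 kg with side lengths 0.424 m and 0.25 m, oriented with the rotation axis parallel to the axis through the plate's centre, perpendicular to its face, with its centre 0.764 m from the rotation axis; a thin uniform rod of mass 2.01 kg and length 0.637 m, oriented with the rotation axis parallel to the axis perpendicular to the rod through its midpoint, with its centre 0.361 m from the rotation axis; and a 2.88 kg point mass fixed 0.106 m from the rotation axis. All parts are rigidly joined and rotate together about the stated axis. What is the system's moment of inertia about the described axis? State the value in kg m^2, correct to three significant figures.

2.51

Rectangular plate: I_cm = (1/12)M(a²+b²) = (1/12)(3.56)[(0.424)² + (0.25)²] = 0.071875 kg m^2; centre at d = 0.764 m, so I = I_cm + Md² gives I = 0.071875 + (3.56)(0.764)² = 2.1498 kg m^2.
Thin rod: I_cm = (1/12)ML² = (1/12)(2.01)(0.637)² = 0.067966 kg m^2; centre at d = 0.361 m, so I = I_cm + Md² gives I = 0.067966 + (2.01)(0.361)² = 0.32991 kg m^2.
Point mass: I_cm = 0; centre at d = 0.106 m, so I = I_cm + Md² gives I = 0 + (2.88)(0.106)² = 0.03236 kg m^2.
Total I = 2.1498 + 0.32991 + 0.03236 = 2.5121 kg m^2.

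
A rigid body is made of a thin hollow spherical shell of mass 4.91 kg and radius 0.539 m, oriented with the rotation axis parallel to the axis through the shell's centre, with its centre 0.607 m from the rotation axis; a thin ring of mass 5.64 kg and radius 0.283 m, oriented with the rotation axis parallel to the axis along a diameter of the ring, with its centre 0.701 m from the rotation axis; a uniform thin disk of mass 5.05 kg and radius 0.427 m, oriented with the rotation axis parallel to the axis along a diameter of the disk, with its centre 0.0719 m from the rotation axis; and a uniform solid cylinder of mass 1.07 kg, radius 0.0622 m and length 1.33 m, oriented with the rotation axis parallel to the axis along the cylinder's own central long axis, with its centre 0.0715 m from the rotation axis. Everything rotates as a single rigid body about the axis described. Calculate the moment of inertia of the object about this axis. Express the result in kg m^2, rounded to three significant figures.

6.02

Spherical shell: I_cm = (2/3)MR² = (2/3)(4.91)(0.539)² = 0.95097 kg m^2; centre at d = 0.607 m, so the parallel axis theorem gives I = 0.95097 + (4.91)(0.607)² = 2.7601 kg m^2.
Thin ring: I_cm = (1/2)MR² = (1/2)(5.64)(0.283)² = 0.22585 kg m^2; centre at d = 0.701 m, so the parallel axis theorem gives I = 0.22585 + (5.64)(0.701)² = 2.9974 kg m^2.
Thin disk: I_cm = (1/4)MR² = (1/4)(5.05)(0.427)² = 0.23019 kg m^2; centre at d = 0.0719 m, so the parallel axis theorem gives I = 0.23019 + (5.05)(0.0719)² = 0.2563 kg m^2.
Solid cylinder: I_cm = (1/2)MR² = (1/2)(1.07)(0.0622)² = 0.0020698 kg m^2; centre at d = 0.0715 m, so the parallel axis theorem gives I = 0.0020698 + (1.07)(0.0715)² = 0.0075399 kg m^2.
Total I = 2.7601 + 2.9974 + 0.2563 + 0.0075399 = 6.0212 kg m^2.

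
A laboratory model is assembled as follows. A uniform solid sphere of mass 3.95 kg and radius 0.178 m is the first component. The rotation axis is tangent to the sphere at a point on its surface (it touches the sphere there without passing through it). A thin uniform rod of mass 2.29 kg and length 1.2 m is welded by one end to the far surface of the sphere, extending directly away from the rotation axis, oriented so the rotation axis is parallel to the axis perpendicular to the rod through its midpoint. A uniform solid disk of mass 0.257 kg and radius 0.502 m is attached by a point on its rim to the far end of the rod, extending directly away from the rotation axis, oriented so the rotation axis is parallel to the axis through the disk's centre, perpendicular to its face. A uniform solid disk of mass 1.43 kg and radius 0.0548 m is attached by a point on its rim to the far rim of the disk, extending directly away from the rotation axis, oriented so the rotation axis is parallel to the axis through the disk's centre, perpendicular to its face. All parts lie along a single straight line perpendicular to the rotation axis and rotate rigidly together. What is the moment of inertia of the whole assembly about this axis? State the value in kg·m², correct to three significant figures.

13.4

Solid sphere: I_cm = (2/5)MR² = (2/5)(3.95)(0.178)² = 0.050061 kg·m²; centre at d = 0.178 m, so I = I_cm + Md² gives I = 0.050061 + (3.95)(0.178)² = 0.17521 kg·m².
Thin rod: I_cm = (1/12)ML² = (1/12)(2.29)(1.2)² = 0.2748 kg·m²; centre at d = 0.178 + 0.178 + 0.6 = 0.956 m, so I = I_cm + Md² gives I = 0.2748 + (2.29)(0.956)² = 2.3677 kg·m².
Solid disk: I_cm = (1/2)MR² = (1/2)(0.257)(0.502)² = 0.032383 kg·m²; centre at d = 0.178 + 0.178 + 0.6 + 0.6 + 0.502 = 2.058 m, so I = I_cm + Md² gives I = 0.032383 + (0.257)(2.058)² = 1.1209 kg·m².
Solid disk: I_cm = (1/2)MR² = (1/2)(1.43)(0.0548)² = 0.0021472 kg·m²; centre at d = 0.178 + 0.178 + 0.6 + 0.6 + 0.502 + 0.502 + 0.0548 = 2.6148 m, so I = I_cm + Md² gives I = 0.0021472 + (1.43)(2.6148)² = 9.7793 kg·m².
Total I = 0.17521 + 2.3677 + 1.1209 + 9.7793 = 13.443 kg·m².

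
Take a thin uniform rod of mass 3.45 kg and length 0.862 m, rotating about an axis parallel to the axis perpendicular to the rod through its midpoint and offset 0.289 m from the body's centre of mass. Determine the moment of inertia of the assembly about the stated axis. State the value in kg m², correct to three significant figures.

I_cm = (1/12)ML² = (1/12)(3.45)(0.862)² = 0.21363 kg m²; centre at d = 0.289 m, so the parallel axis theorem gives I = 0.21363 + (3.45)(0.289)² = 0.50177 kg m².

0.502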